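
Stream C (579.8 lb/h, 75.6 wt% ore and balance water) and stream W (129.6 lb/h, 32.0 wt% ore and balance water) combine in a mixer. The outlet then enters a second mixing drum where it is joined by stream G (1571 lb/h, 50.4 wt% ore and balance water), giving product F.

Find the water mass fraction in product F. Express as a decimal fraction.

0.442

Overall, product flow = 2280.4 lb/h.
water in = 579.8×0.244 + 129.6×0.680 + 1571×0.496 = 1008.8 lb/h.
water fraction in F = 0.442.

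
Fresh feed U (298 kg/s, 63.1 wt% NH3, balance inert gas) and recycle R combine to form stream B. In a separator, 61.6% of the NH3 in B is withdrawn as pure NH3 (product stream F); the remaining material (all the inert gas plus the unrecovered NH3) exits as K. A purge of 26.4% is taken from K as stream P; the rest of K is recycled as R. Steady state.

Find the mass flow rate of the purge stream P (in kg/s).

136.5 kg/s

inert gas enters only via U and leaves only via the purge: 298×0.369 = 0.264×(inert gas in K), and the separator passes all inert gas, so inert gas in B = inert gas in K = 416.52 kg/s.
NH3 in B: m_A = 298×0.631 + (1−0.264)·(1−0.616)·m_A, so m_A = 188.04/0.7174 = 262.12 kg/s.
K = (1−0.616)×262.12 + 416.52 = 517.18 kg/s.
Purge P = 0.264×517.18 = 136.53 kg/s.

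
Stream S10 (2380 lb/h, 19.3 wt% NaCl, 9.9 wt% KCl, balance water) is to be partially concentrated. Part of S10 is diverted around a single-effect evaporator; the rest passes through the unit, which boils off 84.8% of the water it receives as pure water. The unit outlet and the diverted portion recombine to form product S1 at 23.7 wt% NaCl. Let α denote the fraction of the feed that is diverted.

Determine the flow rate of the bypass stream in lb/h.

All 2380×0.193 = 459.34 lb/h of NaCl reaches S1, so S1 = 459.34/0.237 = 1938.1 lb/h and vapour = 441.86 lb/h.
The evaporator receives (1−α)·2380 of feed at 0.708 water and removes 0.848 of that water:
0.848×0.708×(1−α)×2380 = 441.86
(1−α) = 441.86/1428.9 = 0.3092;  α = 0.6908.
Bypass flow = 0.6908×2380 = 1644 lb/h.

1644 lb/h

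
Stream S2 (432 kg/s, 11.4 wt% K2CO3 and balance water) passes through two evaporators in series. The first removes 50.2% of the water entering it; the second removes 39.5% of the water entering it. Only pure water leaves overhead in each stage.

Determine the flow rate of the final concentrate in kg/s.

164.6 kg/s

water in feed = 432×0.886 = 382.75 kg/s.
After stage 1: water left = (1−0.502)×382.75 = 190.61; stream total = 239.86 kg/s.
After stage 2: water left = (1−0.395)×190.61 = 115.32; final concentrate = 164.57 kg/s.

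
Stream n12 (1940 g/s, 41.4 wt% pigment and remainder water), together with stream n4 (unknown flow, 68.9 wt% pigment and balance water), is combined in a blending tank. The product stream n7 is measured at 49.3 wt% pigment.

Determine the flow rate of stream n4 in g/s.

781.9 g/s

Let n4 be the unknown flow. Total out = 1940 + n4.
pigment balance: 803.16 + 0.689·n4 = 0.493·(1940 + n4)
(0.689 − 0.493)·n4 = 0.493×1940 − 803.16 = 153.26
n4 = 153.26 / 0.196 = 781.94 g/s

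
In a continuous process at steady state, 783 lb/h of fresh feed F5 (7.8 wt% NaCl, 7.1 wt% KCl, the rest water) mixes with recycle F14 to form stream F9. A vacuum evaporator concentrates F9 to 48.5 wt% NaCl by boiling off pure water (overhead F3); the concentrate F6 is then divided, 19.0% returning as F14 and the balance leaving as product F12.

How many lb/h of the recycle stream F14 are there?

29.54 lb/h

Overall NaCl balance (none leaves overhead): NaCl in fresh feed = NaCl in product, i.e. 783×0.078 = (1−0.190)·F6·0.485.
F6 = 61.074/(0.485×0.810) = 155.46 lb/h.
Recycle F14 = 0.190×155.46 = 29.538 lb/h.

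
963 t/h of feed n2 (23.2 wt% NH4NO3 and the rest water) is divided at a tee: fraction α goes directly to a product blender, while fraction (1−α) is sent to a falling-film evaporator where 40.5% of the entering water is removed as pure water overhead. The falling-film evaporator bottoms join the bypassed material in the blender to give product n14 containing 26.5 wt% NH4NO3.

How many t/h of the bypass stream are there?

577.5 t/h

All 963×0.232 = 223.42 t/h of NH4NO3 reaches n14, so n14 = 223.42/0.265 = 843.08 t/h and vapour = 119.92 t/h.
The evaporator receives (1−α)·963 of feed at 0.768 water and removes 0.405 of that water:
0.405×0.768×(1−α)×963 = 119.92
(1−α) = 119.92/299.53 = 0.4004;  α = 0.5996.
Bypass flow = 0.5996×963 = 577.45 t/h.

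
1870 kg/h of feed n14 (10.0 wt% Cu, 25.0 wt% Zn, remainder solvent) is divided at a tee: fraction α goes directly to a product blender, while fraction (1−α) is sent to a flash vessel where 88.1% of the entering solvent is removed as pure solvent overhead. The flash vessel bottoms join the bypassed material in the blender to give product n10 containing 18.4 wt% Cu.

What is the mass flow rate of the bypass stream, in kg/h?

All 1870×0.100 = 187 kg/h of Cu reaches n10, so n10 = 187/0.184 = 1016.3 kg/h and vapour = 853.7 kg/h.
The evaporator receives (1−α)·1870 of feed at 0.650 solvent and removes 0.881 of that solvent:
0.881×0.650×(1−α)×1870 = 853.7
(1−α) = 853.7/1070.9 = 0.7972;  α = 0.2028.
Bypass flow = 0.2028×1870 = 379.22 kg/h.

379.2 kg/h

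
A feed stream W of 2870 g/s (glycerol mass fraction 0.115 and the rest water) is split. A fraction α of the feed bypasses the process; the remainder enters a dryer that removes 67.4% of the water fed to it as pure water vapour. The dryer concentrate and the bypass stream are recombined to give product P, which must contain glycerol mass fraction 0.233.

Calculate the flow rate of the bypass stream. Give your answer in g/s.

433.3 g/s

All 2870×0.115 = 330.05 g/s of glycerol reaches P, so P = 330.05/0.233 = 1416.5 g/s and vapour = 1453.5 g/s.
The evaporator receives (1−α)·2870 of feed at 0.885 water and removes 0.674 of that water:
0.674×0.885×(1−α)×2870 = 1453.5
(1−α) = 1453.5/1711.9 = 0.8490;  α = 0.1510.
Bypass flow = 0.1510×2870 = 433.28 g/s.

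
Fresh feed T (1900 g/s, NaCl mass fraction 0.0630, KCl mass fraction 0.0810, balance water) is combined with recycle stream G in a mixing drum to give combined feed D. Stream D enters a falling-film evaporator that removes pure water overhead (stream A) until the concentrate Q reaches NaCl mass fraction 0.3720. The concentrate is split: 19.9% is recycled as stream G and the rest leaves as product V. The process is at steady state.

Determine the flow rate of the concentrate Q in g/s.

Overall NaCl balance (none leaves overhead): NaCl in fresh feed = NaCl in product, i.e. 1900×0.063 = (1−0.199)·Q·0.372.
Q = 119.7/(0.372×0.801) = 401.72 g/s.

401.7 g/s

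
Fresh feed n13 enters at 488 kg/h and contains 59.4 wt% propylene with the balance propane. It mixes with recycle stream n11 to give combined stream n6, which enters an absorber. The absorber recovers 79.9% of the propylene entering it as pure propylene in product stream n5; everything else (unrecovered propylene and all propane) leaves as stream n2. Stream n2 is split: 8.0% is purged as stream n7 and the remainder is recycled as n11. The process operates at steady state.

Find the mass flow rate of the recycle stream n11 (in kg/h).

propane enters only via n13 and leaves only via the purge: 488×0.406 = 0.080×(propane in n2), and the absorber passes all propane, so propane in n6 = propane in n2 = 2476.6 kg/h.
propylene in n6: m_A = 488×0.594 + (1−0.080)·(1−0.799)·m_A, so m_A = 289.87/0.8151 = 355.64 kg/h.
n2 = (1−0.799)×355.64 + 2476.6 = 2548.1 kg/h.
Recycle n11 = (1−0.080)×2548.1 = 2344.2 kg/h.

2344 kg/h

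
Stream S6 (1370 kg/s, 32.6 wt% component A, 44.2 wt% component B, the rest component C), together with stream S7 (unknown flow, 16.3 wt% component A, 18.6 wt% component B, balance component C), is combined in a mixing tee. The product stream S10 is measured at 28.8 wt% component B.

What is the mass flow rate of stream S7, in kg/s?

Let S7 be the unknown flow. Total out = 1370 + S7.
component B balance: 605.54 + 0.186·S7 = 0.288·(1370 + S7)
(0.186 − 0.288)·S7 = 0.288×1370 − 605.54 = -210.98
S7 = -210.98 / -0.102 = 2068.4 kg/s

2068 kg/s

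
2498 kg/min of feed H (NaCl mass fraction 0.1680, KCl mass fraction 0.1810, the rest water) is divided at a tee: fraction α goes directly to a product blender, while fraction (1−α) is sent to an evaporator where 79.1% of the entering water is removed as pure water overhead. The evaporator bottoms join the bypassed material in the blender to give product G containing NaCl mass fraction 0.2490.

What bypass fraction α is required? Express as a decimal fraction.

All 2498×0.168 = 419.66 kg/min of NaCl reaches G, so G = 419.66/0.249 = 1685.4 kg/min and vapour = 812.6 kg/min.
The evaporator receives (1−α)·2498 of feed at 0.651 water and removes 0.791 of that water:
0.791×0.651×(1−α)×2498 = 812.6
(1−α) = 812.6/1286.3 = 0.6317;  α = 0.3683.

0.368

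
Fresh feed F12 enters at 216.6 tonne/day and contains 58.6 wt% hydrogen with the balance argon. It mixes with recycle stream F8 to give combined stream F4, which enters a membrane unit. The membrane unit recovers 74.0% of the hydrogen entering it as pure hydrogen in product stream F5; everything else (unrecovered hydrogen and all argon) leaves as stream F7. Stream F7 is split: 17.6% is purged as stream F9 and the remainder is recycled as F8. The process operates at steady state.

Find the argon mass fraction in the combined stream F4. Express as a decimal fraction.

argon enters only via F12 and leaves only via the purge: 216.6×0.414 = 0.176×(argon in F7), and the membrane unit passes all argon, so argon in F4 = argon in F7 = 509.5 tonne/day.
hydrogen in F4: m_A = 216.6×0.586 + (1−0.176)·(1−0.740)·m_A, so m_A = 126.93/0.7858 = 161.53 tonne/day.
F4 = 161.53 + 509.5 = 671.04 tonne/day.
argon fraction in F4 = 509.5/671.04 = 0.759.

0.759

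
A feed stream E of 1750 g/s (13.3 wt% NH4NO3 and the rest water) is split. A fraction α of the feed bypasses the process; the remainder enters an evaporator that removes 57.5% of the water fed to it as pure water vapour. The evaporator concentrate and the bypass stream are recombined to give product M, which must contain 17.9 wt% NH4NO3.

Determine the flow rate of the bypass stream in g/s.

All 1750×0.133 = 232.75 g/s of NH4NO3 reaches M, so M = 232.75/0.179 = 1300.3 g/s and vapour = 449.72 g/s.
The evaporator receives (1−α)·1750 of feed at 0.867 water and removes 0.575 of that water:
0.575×0.867×(1−α)×1750 = 449.72
(1−α) = 449.72/872.42 = 0.5155;  α = 0.4845.
Bypass flow = 0.4845×1750 = 847.9 g/s.

847.9 g/s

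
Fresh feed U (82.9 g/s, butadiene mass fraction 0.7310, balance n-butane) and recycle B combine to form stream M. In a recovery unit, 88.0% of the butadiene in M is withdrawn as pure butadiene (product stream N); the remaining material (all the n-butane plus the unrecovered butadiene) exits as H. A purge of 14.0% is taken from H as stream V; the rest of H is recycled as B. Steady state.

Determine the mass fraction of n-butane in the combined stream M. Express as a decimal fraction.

0.7021

n-butane enters only via U and leaves only via the purge: 82.9×0.269 = 0.140×(n-butane in H), and the recovery unit passes all n-butane, so n-butane in M = n-butane in H = 159.29 g/s.
butadiene in M: m_A = 82.9×0.731 + (1−0.140)·(1−0.880)·m_A, so m_A = 60.6/0.8968 = 67.573 g/s.
M = 67.573 + 159.29 = 226.86 g/s.
n-butane fraction in M = 159.29/226.86 = 0.7021.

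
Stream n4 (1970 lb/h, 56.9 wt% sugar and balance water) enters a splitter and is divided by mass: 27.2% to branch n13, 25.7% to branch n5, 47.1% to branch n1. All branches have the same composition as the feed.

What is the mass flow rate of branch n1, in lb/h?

Branch n1 flow = 0.471×1970 = 927.87 lb/h.

927.9 lb/h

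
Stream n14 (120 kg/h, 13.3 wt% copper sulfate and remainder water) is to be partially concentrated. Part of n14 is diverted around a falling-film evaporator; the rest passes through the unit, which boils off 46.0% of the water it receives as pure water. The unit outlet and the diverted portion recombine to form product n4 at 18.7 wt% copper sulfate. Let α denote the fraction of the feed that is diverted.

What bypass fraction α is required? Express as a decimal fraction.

All 120×0.133 = 15.96 kg/h of copper sulfate reaches n4, so n4 = 15.96/0.187 = 85.348 kg/h and vapour = 34.652 kg/h.
The evaporator receives (1−α)·120 of feed at 0.867 water and removes 0.460 of that water:
0.460×0.867×(1−α)×120 = 34.652
(1−α) = 34.652/47.858 = 0.7241;  α = 0.2759.

0.276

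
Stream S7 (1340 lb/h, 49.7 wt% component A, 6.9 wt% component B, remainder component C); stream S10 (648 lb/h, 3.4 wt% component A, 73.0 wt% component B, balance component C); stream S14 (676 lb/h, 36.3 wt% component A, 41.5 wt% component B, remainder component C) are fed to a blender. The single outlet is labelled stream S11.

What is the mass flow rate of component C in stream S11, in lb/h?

component C out = component C in = 1340×0.434 + 648×0.236 + 676×0.222 = 884.56 lb/h.

884.6 lb/h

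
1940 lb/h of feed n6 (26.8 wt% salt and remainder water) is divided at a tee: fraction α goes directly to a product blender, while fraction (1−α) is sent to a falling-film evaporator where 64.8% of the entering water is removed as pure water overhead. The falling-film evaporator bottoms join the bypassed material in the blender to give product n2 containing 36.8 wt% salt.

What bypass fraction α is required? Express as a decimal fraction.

All 1940×0.268 = 519.92 lb/h of salt reaches n2, so n2 = 519.92/0.368 = 1412.8 lb/h and vapour = 527.17 lb/h.
The evaporator receives (1−α)·1940 of feed at 0.732 water and removes 0.648 of that water:
0.648×0.732×(1−α)×1940 = 527.17
(1−α) = 527.17/920.21 = 0.5729;  α = 0.4271.

0.427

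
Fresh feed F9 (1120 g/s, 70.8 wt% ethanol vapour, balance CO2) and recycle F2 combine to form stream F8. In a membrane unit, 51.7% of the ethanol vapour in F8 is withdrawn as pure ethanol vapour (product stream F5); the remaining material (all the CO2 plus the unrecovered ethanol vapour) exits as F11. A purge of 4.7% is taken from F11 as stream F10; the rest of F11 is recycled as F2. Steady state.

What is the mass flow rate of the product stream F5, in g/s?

ethanol vapour in F8: m_A = 1120×0.708 + (1−0.047)·(1−0.517)·m_A, so m_A = 792.96/0.5397 = 1469.3 g/s.
Product F5 = 0.517×1469.3 = 759.61 g/s.

759.6 g/s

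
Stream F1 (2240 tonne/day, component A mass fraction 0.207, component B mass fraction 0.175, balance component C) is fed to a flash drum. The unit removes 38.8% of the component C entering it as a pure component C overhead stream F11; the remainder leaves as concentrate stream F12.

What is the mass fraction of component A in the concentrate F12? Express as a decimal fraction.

0.272

component A is not removed: 2240×0.207 = 463.68 tonne/day of component A enters F12.
component C entering = 2240×0.618 = 1384.3 tonne/day; overhead removed = 0.388×1384.3 = 537.12 tonne/day.
Concentrate = 2240 − 537.12 = 1702.9 tonne/day.
Mass fraction = 463.68/1702.9 = 0.272.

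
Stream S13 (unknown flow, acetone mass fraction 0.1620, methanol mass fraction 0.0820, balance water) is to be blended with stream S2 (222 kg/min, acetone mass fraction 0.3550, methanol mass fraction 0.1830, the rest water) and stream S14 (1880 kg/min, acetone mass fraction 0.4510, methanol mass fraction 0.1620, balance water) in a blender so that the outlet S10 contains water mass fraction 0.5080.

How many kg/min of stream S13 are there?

Let S13 be the unknown flow. Total out = 2102 + S13.
water balance: 830.12 + 0.756·S13 = 0.508·(2102 + S13)
(0.756 − 0.508)·S13 = 0.508×2102 − 830.12 = 237.69
S13 = 237.69 / 0.248 = 958.44 kg/min

958.4 kg/min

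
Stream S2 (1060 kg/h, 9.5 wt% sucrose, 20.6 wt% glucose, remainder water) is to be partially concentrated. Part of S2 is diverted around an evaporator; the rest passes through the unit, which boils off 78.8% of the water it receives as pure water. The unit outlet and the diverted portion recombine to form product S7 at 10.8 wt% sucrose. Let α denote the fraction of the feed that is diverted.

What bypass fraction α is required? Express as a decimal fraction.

All 1060×0.095 = 100.7 kg/h of sucrose reaches S7, so S7 = 100.7/0.108 = 932.41 kg/h and vapour = 127.59 kg/h.
The evaporator receives (1−α)·1060 of feed at 0.699 water and removes 0.788 of that water:
0.788×0.699×(1−α)×1060 = 127.59
(1−α) = 127.59/583.86 = 0.2185;  α = 0.7815.

0.781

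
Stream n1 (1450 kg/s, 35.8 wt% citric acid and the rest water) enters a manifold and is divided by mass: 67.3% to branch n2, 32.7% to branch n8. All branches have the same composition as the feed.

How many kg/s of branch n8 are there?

474.2 kg/s

Branch n8 flow = 0.327×1450 = 474.15 kg/s.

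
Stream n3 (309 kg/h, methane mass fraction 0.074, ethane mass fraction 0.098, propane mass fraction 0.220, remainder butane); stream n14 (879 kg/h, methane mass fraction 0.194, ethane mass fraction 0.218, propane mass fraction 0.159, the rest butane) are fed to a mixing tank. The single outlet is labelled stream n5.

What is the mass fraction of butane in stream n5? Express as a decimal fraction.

Total flow out = 309 + 879 = 1188 kg/h.
butane in = 309×0.608 + 879×0.429 = 564.96 kg/h.
butane mass fraction in n5 = 564.96/1188 = 0.476.

0.476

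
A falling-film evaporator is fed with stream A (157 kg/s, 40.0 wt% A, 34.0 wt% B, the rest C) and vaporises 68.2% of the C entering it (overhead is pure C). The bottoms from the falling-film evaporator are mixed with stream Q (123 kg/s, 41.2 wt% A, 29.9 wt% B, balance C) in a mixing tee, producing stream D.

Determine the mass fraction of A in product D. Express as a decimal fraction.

Vapour removed = 0.682×0.260×157 = 27.839 kg/s; concentrate = 129.16 kg/s.
A reaching the mixer = 62.8 (from concentrate) + 123×0.412 = 113.48 kg/s.
Product flow = 129.16 + 123 = 252.16 kg/s; A fraction = 0.450.

0.450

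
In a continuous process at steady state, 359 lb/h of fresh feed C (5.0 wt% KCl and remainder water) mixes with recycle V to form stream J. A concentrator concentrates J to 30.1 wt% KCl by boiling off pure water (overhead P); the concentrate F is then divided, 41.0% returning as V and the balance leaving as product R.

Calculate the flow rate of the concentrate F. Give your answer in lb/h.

Overall KCl balance (none leaves overhead): KCl in fresh feed = KCl in product, i.e. 359×0.050 = (1−0.410)·F·0.301.
F = 17.95/(0.301×0.590) = 101.08 lb/h.

101.1 lb/h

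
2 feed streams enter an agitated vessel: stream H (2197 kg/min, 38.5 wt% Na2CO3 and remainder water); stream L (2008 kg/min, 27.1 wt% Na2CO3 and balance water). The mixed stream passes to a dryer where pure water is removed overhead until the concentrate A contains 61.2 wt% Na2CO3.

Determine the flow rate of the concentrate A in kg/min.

Na2CO3 entering = 2197×0.385 + 2008×0.271 = 1390 kg/min.
All Na2CO3 reports to A, so A = 1390/0.612 = 2271.3 kg/min.

2271 kg/min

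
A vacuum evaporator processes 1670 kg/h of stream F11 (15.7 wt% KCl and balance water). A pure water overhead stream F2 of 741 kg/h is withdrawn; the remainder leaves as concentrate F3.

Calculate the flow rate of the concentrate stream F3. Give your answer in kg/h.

Concentrate = 1670 − 741 = 929 kg/h.

929 kg/h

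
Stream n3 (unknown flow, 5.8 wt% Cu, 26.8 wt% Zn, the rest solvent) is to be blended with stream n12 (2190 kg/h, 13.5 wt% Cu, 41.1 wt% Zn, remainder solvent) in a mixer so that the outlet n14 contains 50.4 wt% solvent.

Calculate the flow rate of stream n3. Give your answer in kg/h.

Let n3 be the unknown flow. Total out = 2190 + n3.
solvent balance: 994.26 + 0.674·n3 = 0.504·(2190 + n3)
(0.674 − 0.504)·n3 = 0.504×2190 − 994.26 = 109.5
n3 = 109.5 / 0.170 = 644.12 kg/h

644.1 kg/h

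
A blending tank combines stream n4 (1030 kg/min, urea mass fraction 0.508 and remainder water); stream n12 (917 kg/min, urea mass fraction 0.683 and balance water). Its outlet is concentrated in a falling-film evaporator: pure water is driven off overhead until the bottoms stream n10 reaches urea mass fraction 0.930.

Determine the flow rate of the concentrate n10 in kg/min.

urea entering = 1030×0.508 + 917×0.683 = 1149.6 kg/min.
All urea reports to n10, so n10 = 1149.6/0.930 = 1236.1 kg/min.

1236 kg/min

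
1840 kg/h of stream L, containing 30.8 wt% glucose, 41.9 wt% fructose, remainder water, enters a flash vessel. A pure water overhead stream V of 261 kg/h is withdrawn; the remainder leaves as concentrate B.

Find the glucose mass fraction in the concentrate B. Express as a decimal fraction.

glucose is not removed: 1840×0.308 = 566.72 kg/h of glucose enters B.
Concentrate = 1840 − 261 = 1579 kg/h.
Mass fraction = 566.72/1579 = 0.359.

0.359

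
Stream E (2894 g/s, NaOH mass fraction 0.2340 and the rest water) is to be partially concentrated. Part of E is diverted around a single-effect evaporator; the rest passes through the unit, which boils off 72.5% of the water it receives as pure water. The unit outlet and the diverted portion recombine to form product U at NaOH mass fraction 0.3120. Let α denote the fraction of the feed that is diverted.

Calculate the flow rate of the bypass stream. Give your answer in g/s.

All 2894×0.234 = 677.2 g/s of NaOH reaches U, so U = 677.2/0.312 = 2170.5 g/s and vapour = 723.5 g/s.
The evaporator receives (1−α)·2894 of feed at 0.766 water and removes 0.725 of that water:
0.725×0.766×(1−α)×2894 = 723.5
(1−α) = 723.5/1607.2 = 0.4502;  α = 0.5498.
Bypass flow = 0.5498×2894 = 1591.2 g/s.

1591 g/s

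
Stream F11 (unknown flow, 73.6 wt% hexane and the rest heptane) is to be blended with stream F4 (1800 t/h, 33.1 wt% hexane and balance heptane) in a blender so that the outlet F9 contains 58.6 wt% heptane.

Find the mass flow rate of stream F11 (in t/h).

Let F11 be the unknown flow. Total out = 1800 + F11.
heptane balance: 1204.2 + 0.264·F11 = 0.586·(1800 + F11)
(0.264 − 0.586)·F11 = 0.586×1800 − 1204.2 = -149.4
F11 = -149.4 / -0.322 = 463.98 t/h

464 t/h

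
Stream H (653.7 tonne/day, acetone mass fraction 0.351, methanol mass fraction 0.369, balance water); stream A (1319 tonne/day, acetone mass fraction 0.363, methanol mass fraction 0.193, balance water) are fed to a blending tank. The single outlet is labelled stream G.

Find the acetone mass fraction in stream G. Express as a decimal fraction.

0.359

Total flow out = 653.7 + 1319 = 1972.7 tonne/day.
acetone in = 653.7×0.351 + 1319×0.363 = 708.25 tonne/day.
acetone mass fraction in G = 708.25/1972.7 = 0.359.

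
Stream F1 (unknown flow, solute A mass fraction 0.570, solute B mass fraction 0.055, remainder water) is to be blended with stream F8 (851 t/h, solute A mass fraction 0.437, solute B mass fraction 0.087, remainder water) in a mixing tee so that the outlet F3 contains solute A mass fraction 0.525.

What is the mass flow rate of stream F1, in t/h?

1664 t/h

Let F1 be the unknown flow. Total out = 851 + F1.
solute A balance: 371.89 + 0.570·F1 = 0.525·(851 + F1)
(0.570 − 0.525)·F1 = 0.525×851 − 371.89 = 74.888
F1 = 74.888 / 0.045 = 1664.2 t/h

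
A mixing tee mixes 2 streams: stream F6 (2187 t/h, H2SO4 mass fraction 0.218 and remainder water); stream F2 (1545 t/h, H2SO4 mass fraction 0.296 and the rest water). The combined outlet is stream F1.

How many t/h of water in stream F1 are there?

2798 t/h

water out = water in = 2187×0.782 + 1545×0.704 = 2797.9 t/h.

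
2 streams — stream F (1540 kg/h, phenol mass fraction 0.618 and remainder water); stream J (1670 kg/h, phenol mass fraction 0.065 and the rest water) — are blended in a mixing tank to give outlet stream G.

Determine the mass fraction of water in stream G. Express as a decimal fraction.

Total flow out = 1540 + 1670 = 3210 kg/h.
water in = 1540×0.382 + 1670×0.935 = 2149.7 kg/h.
water mass fraction in G = 2149.7/3210 = 0.670.

0.670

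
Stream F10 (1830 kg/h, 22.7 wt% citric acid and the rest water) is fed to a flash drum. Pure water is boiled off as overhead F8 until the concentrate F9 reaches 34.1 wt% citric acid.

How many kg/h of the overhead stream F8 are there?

611.8 kg/h

citric acid is conserved: 1830×0.227 = 415.41 kg/h all reports to the concentrate.
Concentrate = 415.41/(target fraction) = 1218.2 kg/h.
Overhead = 1830 − 1218.2 = 611.79 kg/h.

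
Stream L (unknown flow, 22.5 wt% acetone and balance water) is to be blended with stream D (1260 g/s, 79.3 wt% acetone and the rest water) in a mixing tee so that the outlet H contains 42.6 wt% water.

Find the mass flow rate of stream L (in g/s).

Let L be the unknown flow. Total out = 1260 + L.
water balance: 260.82 + 0.775·L = 0.426·(1260 + L)
(0.775 − 0.426)·L = 0.426×1260 − 260.82 = 275.94
L = 275.94 / 0.349 = 790.66 g/s

790.7 g/s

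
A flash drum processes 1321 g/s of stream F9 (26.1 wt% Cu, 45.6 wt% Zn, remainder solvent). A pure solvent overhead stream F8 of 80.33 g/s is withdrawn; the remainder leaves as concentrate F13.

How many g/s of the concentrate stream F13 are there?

1241 g/s

Concentrate = 1321 − 80.33 = 1240.7 g/s.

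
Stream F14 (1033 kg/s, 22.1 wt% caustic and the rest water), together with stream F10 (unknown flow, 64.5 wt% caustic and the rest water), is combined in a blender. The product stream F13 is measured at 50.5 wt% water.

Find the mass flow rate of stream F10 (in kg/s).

1887 kg/s

Let F10 be the unknown flow. Total out = 1033 + F10.
water balance: 804.71 + 0.355·F10 = 0.505·(1033 + F10)
(0.355 − 0.505)·F10 = 0.505×1033 − 804.71 = -283.04
F10 = -283.04 / -0.150 = 1886.9 kg/s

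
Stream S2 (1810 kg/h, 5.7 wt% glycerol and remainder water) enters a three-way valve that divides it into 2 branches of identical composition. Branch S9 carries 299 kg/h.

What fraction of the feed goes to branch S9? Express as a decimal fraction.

0.165

Fraction to S9 = 299/1810 = 0.1652.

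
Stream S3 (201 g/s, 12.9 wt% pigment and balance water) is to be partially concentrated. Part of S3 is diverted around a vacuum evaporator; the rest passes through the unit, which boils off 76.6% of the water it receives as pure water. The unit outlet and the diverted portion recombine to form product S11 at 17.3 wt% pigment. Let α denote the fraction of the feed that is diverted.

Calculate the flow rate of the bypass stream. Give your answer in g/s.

124.4 g/s

All 201×0.129 = 25.929 g/s of pigment reaches S11, so S11 = 25.929/0.173 = 149.88 g/s and vapour = 51.121 g/s.
The evaporator receives (1−α)·201 of feed at 0.871 water and removes 0.766 of that water:
0.766×0.871×(1−α)×201 = 51.121
(1−α) = 51.121/134.1 = 0.3812;  α = 0.6188.
Bypass flow = 0.6188×201 = 124.38 g/s.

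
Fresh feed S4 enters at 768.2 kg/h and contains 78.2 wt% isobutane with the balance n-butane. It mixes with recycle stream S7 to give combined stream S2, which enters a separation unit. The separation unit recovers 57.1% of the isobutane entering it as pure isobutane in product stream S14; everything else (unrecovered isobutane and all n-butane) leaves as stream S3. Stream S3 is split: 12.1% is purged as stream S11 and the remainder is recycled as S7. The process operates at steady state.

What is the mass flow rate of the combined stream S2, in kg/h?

2348 kg/h

n-butane enters only via S4 and leaves only via the purge: 768.2×0.218 = 0.121×(n-butane in S3), and the separation unit passes all n-butane, so n-butane in S2 = n-butane in S3 = 1384 kg/h.
isobutane in S2: m_A = 768.2×0.782 + (1−0.121)·(1−0.571)·m_A, so m_A = 600.73/0.6229 = 964.4 kg/h.
S2 = 964.4 + 1384 = 2348.4 kg/h.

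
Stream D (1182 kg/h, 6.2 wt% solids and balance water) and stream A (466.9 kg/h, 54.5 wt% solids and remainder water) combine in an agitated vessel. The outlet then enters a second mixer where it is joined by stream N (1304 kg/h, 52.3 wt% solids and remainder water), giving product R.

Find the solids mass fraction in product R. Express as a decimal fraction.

0.342

Overall, product flow = 2952.9 kg/h.
solids in = 1182×0.062 + 466.9×0.545 + 1304×0.523 = 1009.7 kg/h.
solids fraction in R = 0.342.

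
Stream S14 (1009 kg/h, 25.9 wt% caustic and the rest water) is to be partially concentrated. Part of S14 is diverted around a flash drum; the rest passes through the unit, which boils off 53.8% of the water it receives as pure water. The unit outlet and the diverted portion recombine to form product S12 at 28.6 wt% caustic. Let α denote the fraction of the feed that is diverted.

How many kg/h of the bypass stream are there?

All 1009×0.259 = 261.33 kg/h of caustic reaches S12, so S12 = 261.33/0.286 = 913.74 kg/h and vapour = 95.255 kg/h.
The evaporator receives (1−α)·1009 of feed at 0.741 water and removes 0.538 of that water:
0.538×0.741×(1−α)×1009 = 95.255
(1−α) = 95.255/402.25 = 0.2368;  α = 0.7632.
Bypass flow = 0.7632×1009 = 770.06 kg/h.

770.1 kg/h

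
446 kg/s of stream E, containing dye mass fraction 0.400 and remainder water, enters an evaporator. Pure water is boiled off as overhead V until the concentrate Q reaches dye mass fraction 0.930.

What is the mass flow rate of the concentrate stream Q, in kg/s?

dye is conserved: 446×0.400 = 178.4 kg/s all reports to the concentrate.
Concentrate = 178.4/(target fraction) = 191.83 kg/s.

191.8 kg/s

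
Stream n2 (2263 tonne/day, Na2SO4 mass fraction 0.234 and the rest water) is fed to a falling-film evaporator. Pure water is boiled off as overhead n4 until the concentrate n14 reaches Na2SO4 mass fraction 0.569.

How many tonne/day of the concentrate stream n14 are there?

Na2SO4 is conserved: 2263×0.234 = 529.54 tonne/day all reports to the concentrate.
Concentrate = 529.54/(target fraction) = 930.65 tonne/day.

930.7 tonne/day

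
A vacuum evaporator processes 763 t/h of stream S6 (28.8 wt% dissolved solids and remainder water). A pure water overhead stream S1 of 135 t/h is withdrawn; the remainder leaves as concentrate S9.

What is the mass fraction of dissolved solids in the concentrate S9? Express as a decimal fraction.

0.350

dissolved solids is not removed: 763×0.288 = 219.74 t/h of dissolved solids enters S9.
Concentrate = 763 − 135 = 628 t/h.
Mass fraction = 219.74/628 = 0.350.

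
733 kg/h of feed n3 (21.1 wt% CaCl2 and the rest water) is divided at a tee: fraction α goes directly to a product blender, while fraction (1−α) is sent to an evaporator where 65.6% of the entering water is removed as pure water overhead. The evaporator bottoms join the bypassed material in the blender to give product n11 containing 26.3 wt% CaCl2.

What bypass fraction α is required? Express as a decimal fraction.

0.618

All 733×0.211 = 154.66 kg/h of CaCl2 reaches n11, so n11 = 154.66/0.263 = 588.07 kg/h and vapour = 144.93 kg/h.
The evaporator receives (1−α)·733 of feed at 0.789 water and removes 0.656 of that water:
0.656×0.789×(1−α)×733 = 144.93
(1−α) = 144.93/379.39 = 0.3820;  α = 0.6180.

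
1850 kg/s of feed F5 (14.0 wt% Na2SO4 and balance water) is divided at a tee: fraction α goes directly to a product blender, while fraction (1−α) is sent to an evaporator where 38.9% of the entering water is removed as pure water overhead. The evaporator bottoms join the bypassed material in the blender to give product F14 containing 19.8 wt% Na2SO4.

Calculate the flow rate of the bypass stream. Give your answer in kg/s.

All 1850×0.140 = 259 kg/s of Na2SO4 reaches F14, so F14 = 259/0.198 = 1308.1 kg/s and vapour = 541.92 kg/s.
The evaporator receives (1−α)·1850 of feed at 0.860 water and removes 0.389 of that water:
0.389×0.860×(1−α)×1850 = 541.92
(1−α) = 541.92/618.9 = 0.8756;  α = 0.1244.
Bypass flow = 0.1244×1850 = 230.11 kg/s.

230.1 kg/s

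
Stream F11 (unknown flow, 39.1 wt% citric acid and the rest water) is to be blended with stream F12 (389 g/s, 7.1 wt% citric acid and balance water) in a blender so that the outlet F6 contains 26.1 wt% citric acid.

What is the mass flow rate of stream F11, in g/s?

Let F11 be the unknown flow. Total out = 389 + F11.
citric acid balance: 27.619 + 0.391·F11 = 0.261·(389 + F11)
(0.391 − 0.261)·F11 = 0.261×389 − 27.619 = 73.91
F11 = 73.91 / 0.130 = 568.54 g/s

568.5 g/s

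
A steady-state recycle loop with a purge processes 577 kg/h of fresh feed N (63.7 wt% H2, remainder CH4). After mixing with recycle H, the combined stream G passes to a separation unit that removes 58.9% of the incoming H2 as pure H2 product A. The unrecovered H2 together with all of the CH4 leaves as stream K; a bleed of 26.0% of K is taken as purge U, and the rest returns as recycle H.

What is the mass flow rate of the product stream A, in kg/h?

H2 in G: m_A = 577×0.637 + (1−0.260)·(1−0.589)·m_A, so m_A = 367.55/0.6959 = 528.19 kg/h.
Product A = 0.589×528.19 = 311.11 kg/h.

311.1 kg/h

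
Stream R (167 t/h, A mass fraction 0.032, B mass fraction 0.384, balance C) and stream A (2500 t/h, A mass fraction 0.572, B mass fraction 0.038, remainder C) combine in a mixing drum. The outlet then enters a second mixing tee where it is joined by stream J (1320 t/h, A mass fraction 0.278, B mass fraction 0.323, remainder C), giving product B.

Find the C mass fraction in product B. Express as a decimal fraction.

Overall, product flow = 3987 t/h.
C in = 167×0.584 + 2500×0.390 + 1320×0.399 = 1599.2 t/h.
C fraction in B = 0.401.

0.401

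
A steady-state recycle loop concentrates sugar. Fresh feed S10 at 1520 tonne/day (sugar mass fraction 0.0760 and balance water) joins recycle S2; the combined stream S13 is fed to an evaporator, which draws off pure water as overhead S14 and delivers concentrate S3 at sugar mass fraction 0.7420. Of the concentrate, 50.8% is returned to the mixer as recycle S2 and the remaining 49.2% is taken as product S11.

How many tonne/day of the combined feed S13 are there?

1681 tonne/day

Overall sugar balance (none leaves overhead): sugar in fresh feed = sugar in product, i.e. 1520×0.076 = (1−0.508)·S3·0.742.
S3 = 115.52/(0.742×0.492) = 316.44 tonne/day.
Recycle S2 = 0.508×316.44 = 160.75 tonne/day.
Combined feed S13 = 1520 + 160.75 = 1680.8 tonne/day.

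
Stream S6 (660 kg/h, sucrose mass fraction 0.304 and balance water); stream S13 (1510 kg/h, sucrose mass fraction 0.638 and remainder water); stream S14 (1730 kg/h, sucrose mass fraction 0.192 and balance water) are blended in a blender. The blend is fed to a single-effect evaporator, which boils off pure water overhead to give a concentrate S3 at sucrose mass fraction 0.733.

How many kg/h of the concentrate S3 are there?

2041 kg/h

sucrose entering = 660×0.304 + 1510×0.638 + 1730×0.192 = 1496.2 kg/h.
All sucrose reports to S3, so S3 = 1496.2/0.733 = 2041.2 kg/h.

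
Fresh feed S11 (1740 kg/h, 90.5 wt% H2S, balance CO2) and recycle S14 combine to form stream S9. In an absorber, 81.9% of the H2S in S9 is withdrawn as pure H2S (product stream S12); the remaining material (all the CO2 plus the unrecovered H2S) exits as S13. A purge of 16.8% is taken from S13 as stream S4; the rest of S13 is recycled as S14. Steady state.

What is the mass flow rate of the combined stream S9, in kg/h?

CO2 enters only via S11 and leaves only via the purge: 1740×0.095 = 0.168×(CO2 in S13), and the absorber passes all CO2, so CO2 in S9 = CO2 in S13 = 983.93 kg/h.
H2S in S9: m_A = 1740×0.905 + (1−0.168)·(1−0.819)·m_A, so m_A = 1574.7/0.8494 = 1853.9 kg/h.
S9 = 1853.9 + 983.93 = 2837.8 kg/h.

2838 kg/h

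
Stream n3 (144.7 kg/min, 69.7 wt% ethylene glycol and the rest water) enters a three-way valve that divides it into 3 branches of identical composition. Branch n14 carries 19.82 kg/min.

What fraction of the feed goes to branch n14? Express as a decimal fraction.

Fraction to n14 = 19.82/144.7 = 0.1370.

0.137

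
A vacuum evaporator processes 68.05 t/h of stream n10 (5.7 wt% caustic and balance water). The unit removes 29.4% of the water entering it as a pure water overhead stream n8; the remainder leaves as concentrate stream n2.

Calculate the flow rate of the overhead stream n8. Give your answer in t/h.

18.87 t/h

water entering = 68.05×0.943 = 64.171 t/h; overhead removed = 0.294×64.171 = 18.866 t/h.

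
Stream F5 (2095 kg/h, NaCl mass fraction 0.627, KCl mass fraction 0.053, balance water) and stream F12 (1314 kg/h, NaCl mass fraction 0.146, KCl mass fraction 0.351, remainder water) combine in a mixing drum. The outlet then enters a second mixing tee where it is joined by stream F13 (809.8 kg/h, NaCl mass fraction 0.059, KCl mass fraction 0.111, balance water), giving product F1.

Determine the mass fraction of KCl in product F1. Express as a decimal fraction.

Overall, product flow = 4218.8 kg/h.
KCl in = 2095×0.053 + 1314×0.351 + 809.8×0.111 = 662.14 kg/h.
KCl fraction in F1 = 0.157.

0.157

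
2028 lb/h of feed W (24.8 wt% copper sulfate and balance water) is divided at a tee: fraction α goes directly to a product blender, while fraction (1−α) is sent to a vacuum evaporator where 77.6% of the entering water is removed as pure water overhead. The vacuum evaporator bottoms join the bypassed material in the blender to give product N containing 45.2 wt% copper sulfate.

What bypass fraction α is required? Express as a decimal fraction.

All 2028×0.248 = 502.94 lb/h of copper sulfate reaches N, so N = 502.94/0.452 = 1112.7 lb/h and vapour = 915.29 lb/h.
The evaporator receives (1−α)·2028 of feed at 0.752 water and removes 0.776 of that water:
0.776×0.752×(1−α)×2028 = 915.29
(1−α) = 915.29/1183.4 = 0.7734;  α = 0.2266.

0.227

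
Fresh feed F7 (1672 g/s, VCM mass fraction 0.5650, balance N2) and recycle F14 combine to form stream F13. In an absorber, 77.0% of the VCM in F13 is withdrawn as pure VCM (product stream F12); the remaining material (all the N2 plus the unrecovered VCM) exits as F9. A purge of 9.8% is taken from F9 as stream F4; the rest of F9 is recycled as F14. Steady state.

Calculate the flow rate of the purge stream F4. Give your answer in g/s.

754.2 g/s

N2 enters only via F7 and leaves only via the purge: 1672×0.435 = 0.098×(N2 in F9), and the absorber passes all N2, so N2 in F13 = N2 in F9 = 7421.6 g/s.
VCM in F13: m_A = 1672×0.565 + (1−0.098)·(1−0.770)·m_A, so m_A = 944.68/0.7925 = 1192 g/s.
F9 = (1−0.770)×1192 + 7421.6 = 7695.8 g/s.
Purge F4 = 0.098×7695.8 = 754.19 g/s.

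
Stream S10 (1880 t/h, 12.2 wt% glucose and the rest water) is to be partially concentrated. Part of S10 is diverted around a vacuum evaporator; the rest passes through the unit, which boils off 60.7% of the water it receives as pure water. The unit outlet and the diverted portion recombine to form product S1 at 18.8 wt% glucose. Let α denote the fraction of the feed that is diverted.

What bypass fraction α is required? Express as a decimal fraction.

0.341

All 1880×0.122 = 229.36 t/h of glucose reaches S1, so S1 = 229.36/0.188 = 1220 t/h and vapour = 660 t/h.
The evaporator receives (1−α)·1880 of feed at 0.878 water and removes 0.607 of that water:
0.607×0.878×(1−α)×1880 = 660
(1−α) = 660/1001.9 = 0.6587;  α = 0.3413.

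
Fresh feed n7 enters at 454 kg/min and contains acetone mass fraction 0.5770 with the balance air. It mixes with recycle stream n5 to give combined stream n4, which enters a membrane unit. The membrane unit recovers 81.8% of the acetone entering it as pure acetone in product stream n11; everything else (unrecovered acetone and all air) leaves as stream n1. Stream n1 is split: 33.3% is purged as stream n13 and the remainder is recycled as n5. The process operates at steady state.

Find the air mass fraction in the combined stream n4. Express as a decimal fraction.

0.6592

air enters only via n7 and leaves only via the purge: 454×0.423 = 0.333×(air in n1), and the membrane unit passes all air, so air in n4 = air in n1 = 576.7 kg/min.
acetone in n4: m_A = 454×0.577 + (1−0.333)·(1−0.818)·m_A, so m_A = 261.96/0.8786 = 298.15 kg/min.
n4 = 298.15 + 576.7 = 874.85 kg/min.
air fraction in n4 = 576.7/874.85 = 0.6592.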